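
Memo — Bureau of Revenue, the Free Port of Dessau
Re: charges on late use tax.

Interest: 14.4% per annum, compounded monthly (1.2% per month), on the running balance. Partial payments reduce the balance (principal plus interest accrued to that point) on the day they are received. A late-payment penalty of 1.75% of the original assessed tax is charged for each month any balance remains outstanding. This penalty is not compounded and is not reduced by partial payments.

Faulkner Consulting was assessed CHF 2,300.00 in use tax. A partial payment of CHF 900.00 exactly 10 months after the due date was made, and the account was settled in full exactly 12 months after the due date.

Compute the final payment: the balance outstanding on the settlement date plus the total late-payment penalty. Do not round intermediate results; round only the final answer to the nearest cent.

Balance at month 10: CHF 2,300.0000 × (1 + 0.012)^10 = CHF 2,591.3911…
After CHF 900.00 payment: CHF 2,591.3911… − CHF 900.00 = CHF 1,691.3911…
Balance at month 12: CHF 1,691.3911… × (1 + 0.012)^2 = CHF 1,732.2280…
Penalty: 12 × 1.75% × CHF 2,300.00 = CHF 483.00
Final settlement = outstanding balance + penalty = CHF 1,732.2280… + CHF 483.00 = CHF 2,215.23

CHF 2,215.23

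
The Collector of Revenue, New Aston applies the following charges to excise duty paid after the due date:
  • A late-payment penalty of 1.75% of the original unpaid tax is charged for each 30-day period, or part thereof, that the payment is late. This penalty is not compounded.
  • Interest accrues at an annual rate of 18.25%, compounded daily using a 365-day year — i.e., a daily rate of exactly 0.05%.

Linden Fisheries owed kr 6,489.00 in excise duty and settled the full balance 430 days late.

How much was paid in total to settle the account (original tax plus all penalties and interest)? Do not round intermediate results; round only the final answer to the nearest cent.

kr 9,748.39

Penalty periods: ⌈430/30⌉ = 15; penalty = 15 × 1.75% × kr 6,489.00 = kr 1,703.36…
Interest: kr 6,489.00 × ((1 + 0.0005)^430 − 1) = kr 6,489.00 × 0.23979528… = kr 1,556.0316…
Total = kr 6,489.00 + kr 1,703.3625 + kr 1,556.0316… = kr 9,748.39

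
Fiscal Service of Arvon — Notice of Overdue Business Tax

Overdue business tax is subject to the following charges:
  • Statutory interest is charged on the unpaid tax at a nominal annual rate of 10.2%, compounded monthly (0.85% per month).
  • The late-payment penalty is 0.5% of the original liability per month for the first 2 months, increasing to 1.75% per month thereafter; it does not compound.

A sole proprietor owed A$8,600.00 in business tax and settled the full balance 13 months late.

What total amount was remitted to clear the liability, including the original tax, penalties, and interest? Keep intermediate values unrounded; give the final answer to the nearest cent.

A$11,341.81

Penalty, months 1–2: 2 × 0.5% × A$8,600.00 = A$86.00
Penalty, months 3–13: 11 × 1.75% × A$8,600.00 = A$1,655.50
Interest: A$8,600.00 × ((1 + 0.0085)^13 − 1) = A$8,600.00 × 0.1163149… = A$1,000.3084…
Total = A$8,600.00 + A$1,741.5000 + A$1,000.3084… = A$11,341.81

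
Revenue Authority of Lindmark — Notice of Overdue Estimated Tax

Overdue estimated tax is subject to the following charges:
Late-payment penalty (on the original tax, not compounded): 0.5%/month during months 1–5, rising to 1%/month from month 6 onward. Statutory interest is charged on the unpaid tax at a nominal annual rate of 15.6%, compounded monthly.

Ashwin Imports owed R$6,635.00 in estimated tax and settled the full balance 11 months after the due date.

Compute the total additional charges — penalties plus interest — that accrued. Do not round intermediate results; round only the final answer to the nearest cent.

Penalty, months 1–5: 5 × 0.5% × R$6,635.00 = R$165.88…
Penalty, months 6–11: 6 × 1% × R$6,635.00 = R$398.10
Interest (15.6%/yr ÷ 12 = 1.3%/month): R$6,635.00 × ((1 + 0.013)^11 − 1) = R$1,012.9462…
Penalties + interest = R$563.9750 + R$1,012.9462… = R$1,576.92

R$1,576.92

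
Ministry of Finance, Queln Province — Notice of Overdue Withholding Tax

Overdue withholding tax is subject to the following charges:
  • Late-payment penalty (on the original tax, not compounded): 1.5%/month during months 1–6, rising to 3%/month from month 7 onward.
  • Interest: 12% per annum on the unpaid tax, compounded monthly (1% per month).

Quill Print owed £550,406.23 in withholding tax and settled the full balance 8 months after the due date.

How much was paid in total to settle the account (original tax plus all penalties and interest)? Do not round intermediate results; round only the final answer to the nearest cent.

£678,572.01

Penalty, months 1–6: 6 × 1.5% × £550,406.23 = £49,536.56…
Penalty, months 7–8: 2 × 3% × £550,406.23 = £33,024.37…
Interest: £550,406.23 × ((1 + 0.01)^8 − 1) = £550,406.23 × 0.0828567… = £45,604.8470…
Total = £550,406.23 + £82,560.9345 + £45,604.8470… = £678,572.01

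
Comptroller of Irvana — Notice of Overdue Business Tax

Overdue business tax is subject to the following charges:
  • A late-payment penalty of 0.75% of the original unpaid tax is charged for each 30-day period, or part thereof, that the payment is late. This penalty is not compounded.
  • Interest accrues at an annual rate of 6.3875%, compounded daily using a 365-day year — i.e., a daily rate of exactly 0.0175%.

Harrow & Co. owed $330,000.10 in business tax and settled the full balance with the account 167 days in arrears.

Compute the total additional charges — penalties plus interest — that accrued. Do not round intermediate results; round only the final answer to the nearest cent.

$24,635.70

Penalty periods: ⌈167/30⌉ = 6; penalty = 6 × 0.75% × $330,000.10 = $14,850.00…
Interest: $330,000.10 × ((1 + 0.000175)^167 − 1) = $330,000.10 × 0.02965361… = $9,785.6937…
Penalties + interest = $14,850.0045 + $9,785.6937… = $24,635.70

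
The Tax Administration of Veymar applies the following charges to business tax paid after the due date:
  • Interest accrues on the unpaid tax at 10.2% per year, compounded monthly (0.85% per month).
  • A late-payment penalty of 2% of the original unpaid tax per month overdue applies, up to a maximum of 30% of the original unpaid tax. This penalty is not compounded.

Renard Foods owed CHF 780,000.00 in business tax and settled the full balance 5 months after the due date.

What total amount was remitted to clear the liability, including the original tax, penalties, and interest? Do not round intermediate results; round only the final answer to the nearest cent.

Penalty: 5 × 2% × CHF 780,000.00 = CHF 78,000.00 (below the 30% cap of CHF 234,000.00)
Interest: CHF 780,000.00 × ((1 + 0.0085)^5 − 1) = CHF 780,000.00 × 0.0432287… = CHF 33,718.3606…
Total = CHF 780,000.00 + CHF 78,000.0000 + CHF 33,718.3606… = CHF 891,718.36

CHF 891,718.36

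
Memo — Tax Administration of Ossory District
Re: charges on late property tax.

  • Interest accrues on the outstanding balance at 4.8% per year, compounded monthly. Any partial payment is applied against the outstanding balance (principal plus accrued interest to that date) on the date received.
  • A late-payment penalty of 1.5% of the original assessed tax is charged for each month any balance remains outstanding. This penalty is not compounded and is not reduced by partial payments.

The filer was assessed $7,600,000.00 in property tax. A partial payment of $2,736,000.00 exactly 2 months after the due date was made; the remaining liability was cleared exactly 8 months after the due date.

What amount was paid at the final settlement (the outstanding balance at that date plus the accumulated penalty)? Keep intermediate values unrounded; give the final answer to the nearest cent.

$5,956,308.02

Monthly rate = 4.8% ÷ 12 = 0.4%
Balance at month 2: $7,600,000.0000 × (1 + 0.004)^2 = $7,660,921.6000
After $2,736,000.00 payment: $7,660,921.6000 − $2,736,000.00 = $4,924,921.6000
Balance at month 8: $4,924,921.6000 × (1 + 0.004)^6 = $5,044,308.0224…
Penalty: 8 × 1.5% × $7,600,000.00 = $912,000.00
Final settlement = outstanding balance + penalty = $5,044,308.0224… + $912,000.00 = $5,956,308.02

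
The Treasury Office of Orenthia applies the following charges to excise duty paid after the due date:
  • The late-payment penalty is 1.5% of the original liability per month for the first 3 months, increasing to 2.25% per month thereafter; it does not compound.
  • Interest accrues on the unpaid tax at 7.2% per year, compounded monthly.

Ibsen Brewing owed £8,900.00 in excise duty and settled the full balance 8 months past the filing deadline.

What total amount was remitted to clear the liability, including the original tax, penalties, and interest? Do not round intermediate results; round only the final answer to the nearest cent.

Penalty, months 1–3: 3 × 1.5% × £8,900.00 = £400.50
Penalty, months 4–8: 5 × 2.25% × £8,900.00 = £1,001.25
Interest (7.2%/yr ÷ 12 = 0.6%/month): £8,900.00 × ((1 + 0.006)^8 − 1) = £436.2797…
Total = £8,900.00 + £1,401.7500 + £436.2797… = £10,738.03

£10,738.03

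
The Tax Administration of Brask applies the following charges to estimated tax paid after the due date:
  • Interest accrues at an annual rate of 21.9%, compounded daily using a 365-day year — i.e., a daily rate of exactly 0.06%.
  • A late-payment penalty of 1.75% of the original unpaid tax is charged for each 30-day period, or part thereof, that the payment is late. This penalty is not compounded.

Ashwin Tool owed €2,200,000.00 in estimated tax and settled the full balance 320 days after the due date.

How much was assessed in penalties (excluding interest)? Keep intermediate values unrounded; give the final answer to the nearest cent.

€423,500.00

Penalty periods: ⌈320/30⌉ = 11; penalty = 11 × 1.75% × €2,200,000.00 = €423,500.00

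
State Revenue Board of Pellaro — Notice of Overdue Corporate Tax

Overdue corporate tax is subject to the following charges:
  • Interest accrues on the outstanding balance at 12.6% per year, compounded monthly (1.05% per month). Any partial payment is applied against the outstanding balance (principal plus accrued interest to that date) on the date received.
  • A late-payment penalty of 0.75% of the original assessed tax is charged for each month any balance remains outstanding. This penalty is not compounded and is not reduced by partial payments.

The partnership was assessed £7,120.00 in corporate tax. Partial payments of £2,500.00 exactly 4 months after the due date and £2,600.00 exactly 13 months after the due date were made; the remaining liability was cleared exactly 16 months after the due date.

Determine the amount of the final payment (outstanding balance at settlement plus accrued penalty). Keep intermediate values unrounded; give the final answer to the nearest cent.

£3,752.93

Balance at month 4: £7,120.0000 × (1 + 0.0105)^4 = £7,423.7829…
After £2,500.00 payment: £7,423.7829… − £2,500.00 = £4,923.7829…
Balance at month 13: £4,923.7829… × (1 + 0.0105)^9 = £5,409.1093…
After £2,600.00 payment: £5,409.1093… − £2,600.00 = £2,809.1093…
Balance at month 16: £2,809.1093… × (1 + 0.0105)^3 = £2,898.5286…
Penalty: 16 × 0.75% × £7,120.00 = £854.40
Final settlement = outstanding balance + penalty = £2,898.5286… + £854.40 = £3,752.93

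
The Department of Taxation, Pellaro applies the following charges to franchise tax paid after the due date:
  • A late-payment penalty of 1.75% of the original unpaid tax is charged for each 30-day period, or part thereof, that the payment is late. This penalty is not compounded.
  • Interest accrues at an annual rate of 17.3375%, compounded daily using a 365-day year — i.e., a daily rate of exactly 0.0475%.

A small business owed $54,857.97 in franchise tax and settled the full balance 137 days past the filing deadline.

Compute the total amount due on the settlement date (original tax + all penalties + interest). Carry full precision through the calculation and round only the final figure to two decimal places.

Penalty periods: ⌈137/30⌉ = 5; penalty = 5 × 1.75% × $54,857.97 = $4,800.07…
Interest: $54,857.97 × ((1 + 0.000475)^137 − 1) = $54,857.97 × 0.06722258… = $3,687.6940…
Total = $54,857.97 + $4,800.0724… + $3,687.6940… = $63,345.74

$63,345.74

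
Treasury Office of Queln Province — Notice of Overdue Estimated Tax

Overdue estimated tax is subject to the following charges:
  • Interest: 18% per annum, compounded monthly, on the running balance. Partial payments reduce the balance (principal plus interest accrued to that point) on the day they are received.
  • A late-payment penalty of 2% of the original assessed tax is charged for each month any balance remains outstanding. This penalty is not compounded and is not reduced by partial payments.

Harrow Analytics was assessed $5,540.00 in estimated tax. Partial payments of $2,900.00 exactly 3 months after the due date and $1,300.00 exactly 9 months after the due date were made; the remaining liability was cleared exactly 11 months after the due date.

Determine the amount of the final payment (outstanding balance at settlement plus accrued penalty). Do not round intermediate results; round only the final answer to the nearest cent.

$3,138.52

Monthly rate = 18% ÷ 12 = 1.5%
Balance at month 3: $5,540.0000 × (1 + 0.015)^3 = $5,793.0582…
After $2,900.00 payment: $5,793.0582… − $2,900.00 = $2,893.0582…
Balance at month 9: $2,893.0582… × (1 + 0.015)^6 = $3,163.3950…
After $1,300.00 payment: $3,163.3950… − $1,300.00 = $1,863.3950…
Balance at month 11: $1,863.3950… × (1 + 0.015)^2 = $1,919.7161…
Penalty: 11 × 2% × $5,540.00 = $1,218.80
Final settlement = outstanding balance + penalty = $1,919.7161… + $1,218.80 = $3,138.52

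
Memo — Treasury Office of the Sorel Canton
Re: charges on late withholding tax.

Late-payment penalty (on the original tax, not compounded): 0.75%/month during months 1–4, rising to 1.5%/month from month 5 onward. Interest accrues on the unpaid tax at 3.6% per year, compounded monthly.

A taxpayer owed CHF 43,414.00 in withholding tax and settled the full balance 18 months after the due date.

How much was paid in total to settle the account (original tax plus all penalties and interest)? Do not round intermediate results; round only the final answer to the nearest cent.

Penalty, months 1–4: 4 × 0.75% × CHF 43,414.00 = CHF 1,302.42
Penalty, months 5–18: 14 × 1.5% × CHF 43,414.00 = CHF 9,116.94
Interest (3.6%/yr ÷ 12 = 0.3%/month): CHF 43,414.00 × ((1 + 0.003)^18 − 1) = CHF 2,405.1044…
Total = CHF 43,414.00 + CHF 10,419.3600 + CHF 2,405.1044… = CHF 56,238.46

CHF 56,238.46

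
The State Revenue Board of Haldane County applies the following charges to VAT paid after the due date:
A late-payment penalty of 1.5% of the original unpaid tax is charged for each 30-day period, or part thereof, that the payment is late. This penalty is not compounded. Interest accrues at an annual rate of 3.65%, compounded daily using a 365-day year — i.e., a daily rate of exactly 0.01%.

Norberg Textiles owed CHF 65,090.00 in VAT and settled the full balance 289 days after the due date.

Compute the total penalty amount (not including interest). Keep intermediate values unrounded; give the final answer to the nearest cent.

CHF 9,763.50

Penalty periods: ⌈289/30⌉ = 10; penalty = 10 × 1.5% × CHF 65,090.00 = CHF 9,763.50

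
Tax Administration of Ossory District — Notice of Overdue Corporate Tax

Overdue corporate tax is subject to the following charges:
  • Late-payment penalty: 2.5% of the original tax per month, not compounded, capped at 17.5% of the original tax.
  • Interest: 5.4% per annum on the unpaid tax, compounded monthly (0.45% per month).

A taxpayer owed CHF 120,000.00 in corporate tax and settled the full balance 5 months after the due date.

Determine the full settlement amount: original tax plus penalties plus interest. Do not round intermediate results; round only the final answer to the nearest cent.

CHF 137,724.41

Penalty: 5 × 2.5% × CHF 120,000.00 = CHF 15,000.00 (below the 17.5% cap of CHF 21,000.00)
Interest: CHF 120,000.00 × ((1 + 0.0045)^5 − 1) = CHF 120,000.00 × 0.0227034… = CHF 2,724.4096…
Total = CHF 120,000.00 + CHF 15,000.0000 + CHF 2,724.4096… = CHF 137,724.41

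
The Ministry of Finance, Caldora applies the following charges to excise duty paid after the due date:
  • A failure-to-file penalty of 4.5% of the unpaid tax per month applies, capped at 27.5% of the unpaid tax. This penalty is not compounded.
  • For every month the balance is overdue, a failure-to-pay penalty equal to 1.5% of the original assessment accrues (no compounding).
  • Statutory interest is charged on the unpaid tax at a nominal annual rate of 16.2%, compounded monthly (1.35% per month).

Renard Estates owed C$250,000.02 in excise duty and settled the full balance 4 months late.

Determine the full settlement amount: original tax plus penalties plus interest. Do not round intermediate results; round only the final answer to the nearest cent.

Failure-to-file: 4 × 4.5% × C$250,000.02 = C$45,000.00… (under the 27.5% cap)
Failure-to-pay penalty = 1.5% × C$250,000.02 × 4 mo = C$15,000.00…
Interest: C$250,000.02 × ((1 + 0.0135)^4 − 1) = C$250,000.02 × 0.0551034… = C$13,775.8448…
Total = C$250,000.02 + C$60,000.0048 + C$13,775.8448… = C$323,775.87

C$323,775.87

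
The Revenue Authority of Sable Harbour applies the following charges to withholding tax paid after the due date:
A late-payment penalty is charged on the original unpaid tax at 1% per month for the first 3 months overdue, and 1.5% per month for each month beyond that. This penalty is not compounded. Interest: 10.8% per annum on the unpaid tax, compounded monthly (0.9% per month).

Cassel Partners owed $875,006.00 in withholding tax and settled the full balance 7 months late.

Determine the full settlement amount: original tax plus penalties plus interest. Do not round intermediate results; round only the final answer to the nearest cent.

$1,010,392.83

Penalty, months 1–3: 3 × 1% × $875,006.00 = $26,250.18
Penalty, months 4–7: 4 × 1.5% × $875,006.00 = $52,500.36
Interest: $875,006.00 × ((1 + 0.009)^7 − 1) = $875,006.00 × 0.0647267… = $56,636.2910…
Total = $875,006.00 + $78,750.5400 + $56,636.2910… = $1,010,392.83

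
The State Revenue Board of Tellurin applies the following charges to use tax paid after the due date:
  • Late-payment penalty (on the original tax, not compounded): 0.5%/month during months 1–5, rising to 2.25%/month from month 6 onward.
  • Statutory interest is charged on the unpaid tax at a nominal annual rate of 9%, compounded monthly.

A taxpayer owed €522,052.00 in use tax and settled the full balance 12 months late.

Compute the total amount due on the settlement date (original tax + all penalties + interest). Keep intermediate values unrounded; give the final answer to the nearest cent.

€666,298.57

Penalty, months 1–5: 5 × 0.5% × €522,052.00 = €13,051.30
Penalty, months 6–12: 7 × 2.25% × €522,052.00 = €82,223.19
Interest (9%/yr ÷ 12 = 0.75%/month): €522,052.00 × ((1 + 0.0075)^12 − 1) = €48,972.0785…
Total = €522,052.00 + €95,274.4900 + €48,972.0785… = €666,298.57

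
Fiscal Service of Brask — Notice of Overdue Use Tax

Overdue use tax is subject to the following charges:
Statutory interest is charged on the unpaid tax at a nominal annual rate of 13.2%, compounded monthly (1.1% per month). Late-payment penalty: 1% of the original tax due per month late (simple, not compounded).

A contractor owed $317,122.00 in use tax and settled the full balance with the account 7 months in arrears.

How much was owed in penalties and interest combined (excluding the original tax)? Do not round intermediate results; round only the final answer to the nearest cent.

$47,437.68

Late-payment penalty = 1% × $317,122.00 × 7 mo = $22,198.54
Interest: $317,122.00 × ((1 + 0.011)^7 − 1) = $317,122.00 × 0.0795881… = $25,239.1377…
Penalties + interest = $22,198.5400 + $25,239.1377… = $47,437.68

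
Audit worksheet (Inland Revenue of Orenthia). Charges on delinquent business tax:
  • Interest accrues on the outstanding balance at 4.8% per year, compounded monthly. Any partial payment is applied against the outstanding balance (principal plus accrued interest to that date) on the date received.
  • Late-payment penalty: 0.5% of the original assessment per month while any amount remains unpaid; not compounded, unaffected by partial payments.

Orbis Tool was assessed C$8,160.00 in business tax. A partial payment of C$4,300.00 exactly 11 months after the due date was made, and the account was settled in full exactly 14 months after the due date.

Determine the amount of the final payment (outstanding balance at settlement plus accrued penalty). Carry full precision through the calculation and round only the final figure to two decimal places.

Monthly rate = 4.8% ÷ 12 = 0.4%
Balance at month 11: C$8,160.0000 × (1 + 0.004)^11 = C$8,526.3077…
After C$4,300.00 payment: C$8,526.3077… − C$4,300.00 = C$4,226.3077…
Balance at month 14: C$4,226.3077… × (1 + 0.004)^3 = C$4,277.2265…
Penalty: 14 × 0.5% × C$8,160.00 = C$571.20
Final settlement = outstanding balance + penalty = C$4,277.2265… + C$571.20 = C$4,848.43

C$4,848.43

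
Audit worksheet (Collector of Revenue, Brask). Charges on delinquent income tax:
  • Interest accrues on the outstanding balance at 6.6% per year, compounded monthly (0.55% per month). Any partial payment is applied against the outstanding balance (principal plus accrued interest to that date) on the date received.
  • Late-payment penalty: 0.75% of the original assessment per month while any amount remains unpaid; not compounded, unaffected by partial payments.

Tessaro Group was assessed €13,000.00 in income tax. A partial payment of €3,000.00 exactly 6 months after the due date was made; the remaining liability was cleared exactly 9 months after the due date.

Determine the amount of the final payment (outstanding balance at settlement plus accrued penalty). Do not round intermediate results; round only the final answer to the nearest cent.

Balance at month 6: €13,000.0000 × (1 + 0.0055)^6 = €13,434.9422…
After €3,000.00 payment: €13,434.9422… − €3,000.00 = €10,434.9422…
Balance at month 9: €10,434.9422… × (1 + 0.0055)^3 = €10,608.0674…
Penalty: 9 × 0.75% × €13,000.00 = €877.50
Final settlement = outstanding balance + penalty = €10,608.0674… + €877.50 = €11,485.57

€11,485.57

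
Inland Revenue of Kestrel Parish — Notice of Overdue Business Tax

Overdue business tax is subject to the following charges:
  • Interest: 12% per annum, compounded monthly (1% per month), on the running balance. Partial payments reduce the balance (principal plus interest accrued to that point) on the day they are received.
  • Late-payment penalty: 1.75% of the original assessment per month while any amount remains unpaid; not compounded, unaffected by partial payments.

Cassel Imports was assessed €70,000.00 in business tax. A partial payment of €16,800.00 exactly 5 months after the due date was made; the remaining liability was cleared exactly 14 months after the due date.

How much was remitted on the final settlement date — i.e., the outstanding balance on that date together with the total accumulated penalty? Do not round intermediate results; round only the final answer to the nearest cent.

€79,239.28

Balance at month 5: €70,000.0000 × (1 + 0.01)^5 = €73,570.7035…
After €16,800.00 payment: €73,570.7035… − €16,800.00 = €56,770.7035…
Balance at month 14: €56,770.7035… × (1 + 0.01)^9 = €62,089.2823…
Penalty: 14 × 1.75% × €70,000.00 = €17,150.00
Final settlement = outstanding balance + penalty = €62,089.2823… + €17,150.00 = €79,239.28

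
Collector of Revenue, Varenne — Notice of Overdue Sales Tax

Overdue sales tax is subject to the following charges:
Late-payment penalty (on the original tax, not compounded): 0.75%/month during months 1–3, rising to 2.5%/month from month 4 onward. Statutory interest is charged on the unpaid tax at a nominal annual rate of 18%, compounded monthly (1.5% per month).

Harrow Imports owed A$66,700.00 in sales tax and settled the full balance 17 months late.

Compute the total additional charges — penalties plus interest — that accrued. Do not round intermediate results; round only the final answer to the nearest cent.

A$44,056.71

Penalty, months 1–3: 3 × 0.75% × A$66,700.00 = A$1,500.75
Penalty, months 4–17: 14 × 2.5% × A$66,700.00 = A$23,345.00
Interest: A$66,700.00 × ((1 + 0.015)^17 − 1) = A$66,700.00 × 0.2880203… = A$19,210.9561…
Penalties + interest = A$24,845.7500 + A$19,210.9561… = A$44,056.71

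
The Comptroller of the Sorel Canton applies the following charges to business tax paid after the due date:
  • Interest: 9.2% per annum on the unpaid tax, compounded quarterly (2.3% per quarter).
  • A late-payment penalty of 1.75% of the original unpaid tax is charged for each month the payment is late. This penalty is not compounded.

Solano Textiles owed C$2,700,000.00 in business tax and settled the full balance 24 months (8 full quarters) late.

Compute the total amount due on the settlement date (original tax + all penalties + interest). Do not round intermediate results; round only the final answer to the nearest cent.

Late-payment penalty = 1.75% × C$2,700,000.00 × 24 mo = C$1,134,000.00
Interest: C$2,700,000.00 × ((1 + 0.023)^8 − 1) = C$2,700,000.00 × 0.1995133… = C$538,685.9248…
Total = C$2,700,000.00 + C$1,134,000.0000 + C$538,685.9248… = C$4,372,685.92

C$4,372,685.92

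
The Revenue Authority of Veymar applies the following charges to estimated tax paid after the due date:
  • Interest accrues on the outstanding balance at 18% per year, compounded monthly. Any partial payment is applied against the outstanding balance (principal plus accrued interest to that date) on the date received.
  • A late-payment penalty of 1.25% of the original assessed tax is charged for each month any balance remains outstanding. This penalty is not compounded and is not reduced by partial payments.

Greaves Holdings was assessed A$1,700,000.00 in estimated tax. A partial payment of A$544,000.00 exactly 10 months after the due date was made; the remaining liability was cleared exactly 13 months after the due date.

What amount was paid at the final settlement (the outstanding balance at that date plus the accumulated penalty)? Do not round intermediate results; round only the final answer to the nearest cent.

A$1,770,440.12

Monthly rate = 18% ÷ 12 = 1.5%
Balance at month 10: A$1,700,000.0000 × (1 + 0.015)^10 = A$1,972,919.4025…
After A$544,000.00 payment: A$1,972,919.4025… − A$544,000.00 = A$1,428,919.4025…
Balance at month 13: A$1,428,919.4025… × (1 + 0.015)^3 = A$1,494,190.1189…
Penalty: 13 × 1.25% × A$1,700,000.00 = A$276,250.00
Final settlement = outstanding balance + penalty = A$1,494,190.1189… + A$276,250.00 = A$1,770,440.12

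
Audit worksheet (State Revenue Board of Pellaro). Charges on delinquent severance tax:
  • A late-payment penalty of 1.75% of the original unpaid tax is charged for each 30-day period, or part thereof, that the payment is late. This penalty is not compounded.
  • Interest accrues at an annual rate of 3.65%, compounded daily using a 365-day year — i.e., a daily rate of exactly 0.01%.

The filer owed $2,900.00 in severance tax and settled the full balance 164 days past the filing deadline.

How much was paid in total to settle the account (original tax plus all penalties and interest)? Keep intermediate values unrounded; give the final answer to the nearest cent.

$3,252.45

Penalty periods: ⌈164/30⌉ = 6; penalty = 6 × 1.75% × $2,900.00 = $304.50
Interest: $2,900.00 × ((1 + 0.0001)^164 − 1) = $2,900.00 × 0.01653438… = $47.9497…
Total = $2,900.00 + $304.5000 + $47.9497… = $3,252.45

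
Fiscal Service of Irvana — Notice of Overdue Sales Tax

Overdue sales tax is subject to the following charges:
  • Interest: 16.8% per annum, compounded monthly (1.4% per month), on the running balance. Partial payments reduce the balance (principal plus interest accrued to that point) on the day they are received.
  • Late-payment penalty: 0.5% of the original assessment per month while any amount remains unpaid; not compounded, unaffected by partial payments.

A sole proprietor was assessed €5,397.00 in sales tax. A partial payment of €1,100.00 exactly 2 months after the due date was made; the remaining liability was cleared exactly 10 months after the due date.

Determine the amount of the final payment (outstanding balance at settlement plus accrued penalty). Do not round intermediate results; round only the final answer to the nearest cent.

Balance at month 2: €5,397.0000 × (1 + 0.014)^2 = €5,549.1738…
After €1,100.00 payment: €5,549.1738… − €1,100.00 = €4,449.1738…
Balance at month 10: €4,449.1738… × (1 + 0.014)^8 = €4,972.5941…
Penalty: 10 × 0.5% × €5,397.00 = €269.85
Final settlement = outstanding balance + penalty = €4,972.5941… + €269.85 = €5,242.44

€5,242.44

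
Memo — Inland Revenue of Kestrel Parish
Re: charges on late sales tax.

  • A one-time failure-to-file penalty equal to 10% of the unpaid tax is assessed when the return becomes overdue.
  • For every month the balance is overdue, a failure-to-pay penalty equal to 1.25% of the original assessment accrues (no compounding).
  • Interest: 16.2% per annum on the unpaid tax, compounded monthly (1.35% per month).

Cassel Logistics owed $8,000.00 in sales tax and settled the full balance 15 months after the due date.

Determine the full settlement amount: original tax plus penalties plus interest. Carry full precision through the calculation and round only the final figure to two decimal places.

Failure-to-file penalty: 10% × $8,000.00 = $800.00
Failure-to-pay penalty: 15 × 1.25% × $8,000.00 = $1,500.00
Interest: $8,000.00 × ((1 + 0.0135)^15 − 1) = $8,000.00 × 0.2228024… = $1,782.4195…
Total = $8,000.00 + $2,300.0000 + $1,782.4195… = $12,082.42

$12,082.42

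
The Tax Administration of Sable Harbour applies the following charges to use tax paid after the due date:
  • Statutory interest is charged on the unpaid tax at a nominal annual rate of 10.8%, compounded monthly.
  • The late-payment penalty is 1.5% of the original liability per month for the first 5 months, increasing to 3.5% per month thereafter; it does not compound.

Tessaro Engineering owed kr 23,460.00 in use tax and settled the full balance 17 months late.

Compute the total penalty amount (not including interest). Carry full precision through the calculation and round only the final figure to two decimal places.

kr 11,612.70

Penalty, months 1–5: 5 × 1.5% × kr 23,460.00 = kr 1,759.50
Penalty, months 6–17: 12 × 3.5% × kr 23,460.00 = kr 9,853.20
Total penalty = kr 1,759.50 + kr 9,853.20 = kr 11,612.70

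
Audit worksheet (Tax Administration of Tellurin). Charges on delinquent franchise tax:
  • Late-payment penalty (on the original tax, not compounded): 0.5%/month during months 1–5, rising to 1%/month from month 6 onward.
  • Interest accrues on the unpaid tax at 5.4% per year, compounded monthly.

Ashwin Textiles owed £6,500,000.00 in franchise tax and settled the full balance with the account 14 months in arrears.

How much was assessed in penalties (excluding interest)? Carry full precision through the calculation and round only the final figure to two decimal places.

£747,500.00

Penalty, months 1–5: 5 × 0.5% × £6,500,000.00 = £162,500.00
Penalty, months 6–14: 9 × 1% × £6,500,000.00 = £585,000.00
Total penalty = £162,500.00 + £585,000.00 = £747,500.00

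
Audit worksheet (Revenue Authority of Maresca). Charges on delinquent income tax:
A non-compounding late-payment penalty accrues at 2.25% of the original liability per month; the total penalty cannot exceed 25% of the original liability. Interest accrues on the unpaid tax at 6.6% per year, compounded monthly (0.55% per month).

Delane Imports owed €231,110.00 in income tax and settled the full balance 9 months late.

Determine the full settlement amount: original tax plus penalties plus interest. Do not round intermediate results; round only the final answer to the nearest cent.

Penalty: 9 × 2.25% × €231,110.00 = €46,799.78… (below the 25% cap of €57,777.50)
Interest: €231,110.00 × ((1 + 0.0055)^9 − 1) = €231,110.00 × 0.0506031… = €11,694.8805…
Total = €231,110.00 + €46,799.7750 + €11,694.8805… = €289,604.66

€289,604.66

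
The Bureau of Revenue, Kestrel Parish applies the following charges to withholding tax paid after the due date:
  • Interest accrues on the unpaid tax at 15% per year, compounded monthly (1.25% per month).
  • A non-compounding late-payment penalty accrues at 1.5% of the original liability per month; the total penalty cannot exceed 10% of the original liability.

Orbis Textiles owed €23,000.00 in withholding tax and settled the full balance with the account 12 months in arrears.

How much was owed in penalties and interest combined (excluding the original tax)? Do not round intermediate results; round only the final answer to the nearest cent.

€5,997.35

Penalty (uncapped): 12 × 1.5% × €23,000.00 = €4,140.00; cap = 10% × €23,000.00 = €2,300.00 → penalty = €2,300.00
Interest: €23,000.00 × ((1 + 0.0125)^12 − 1) = €23,000.00 × 0.1607545… = €3,697.3539…
Penalties + interest = €2,300.0000 + €3,697.3539… = €5,997.35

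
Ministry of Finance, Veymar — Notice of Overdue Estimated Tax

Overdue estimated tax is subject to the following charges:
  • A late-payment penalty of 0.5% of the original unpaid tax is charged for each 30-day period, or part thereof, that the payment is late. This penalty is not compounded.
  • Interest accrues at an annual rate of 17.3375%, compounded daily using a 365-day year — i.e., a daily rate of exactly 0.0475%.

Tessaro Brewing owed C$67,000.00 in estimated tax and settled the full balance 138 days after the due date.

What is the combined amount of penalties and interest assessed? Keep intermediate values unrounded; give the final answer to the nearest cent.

Penalty periods: ⌈138/30⌉ = 5; penalty = 5 × 0.5% × C$67,000.00 = C$1,675.00
Interest: C$67,000.00 × ((1 + 0.000475)^138 − 1) = C$67,000.00 × 0.06772951… = C$4,537.8769…
Penalties + interest = C$1,675.0000 + C$4,537.8769… = C$6,212.88

C$6,212.88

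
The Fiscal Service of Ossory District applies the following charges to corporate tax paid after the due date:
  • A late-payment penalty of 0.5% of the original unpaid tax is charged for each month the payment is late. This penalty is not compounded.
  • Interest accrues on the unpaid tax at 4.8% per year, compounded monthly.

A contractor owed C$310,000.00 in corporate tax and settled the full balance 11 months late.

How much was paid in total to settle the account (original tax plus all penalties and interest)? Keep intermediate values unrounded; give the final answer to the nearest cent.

Late-payment penalty: 11 × 0.5% × C$310,000.00 = C$17,050.00
Interest (4.8%/yr ÷ 12 = 0.4%/month): C$310,000.00 × ((1 + 0.004)^11 − 1) = C$13,916.0999…
Total = C$310,000.00 + C$17,050.0000 + C$13,916.0999… = C$340,966.10

C$340,966.10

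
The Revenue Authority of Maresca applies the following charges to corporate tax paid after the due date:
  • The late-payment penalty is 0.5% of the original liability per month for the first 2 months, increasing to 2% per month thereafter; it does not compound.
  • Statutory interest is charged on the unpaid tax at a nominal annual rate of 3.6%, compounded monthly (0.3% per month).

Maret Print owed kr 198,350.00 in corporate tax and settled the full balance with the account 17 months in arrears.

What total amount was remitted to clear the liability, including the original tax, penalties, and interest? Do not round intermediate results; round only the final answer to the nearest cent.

Penalty, months 1–2: 2 × 0.5% × kr 198,350.00 = kr 1,983.50
Penalty, months 3–17: 15 × 2% × kr 198,350.00 = kr 59,505.00
Interest: kr 198,350.00 × ((1 + 0.003)^17 − 1) = kr 198,350.00 × 0.0522426… = kr 10,362.3106…
Total = kr 198,350.00 + kr 61,488.5000 + kr 10,362.3106… = kr 270,200.81

kr 270,200.81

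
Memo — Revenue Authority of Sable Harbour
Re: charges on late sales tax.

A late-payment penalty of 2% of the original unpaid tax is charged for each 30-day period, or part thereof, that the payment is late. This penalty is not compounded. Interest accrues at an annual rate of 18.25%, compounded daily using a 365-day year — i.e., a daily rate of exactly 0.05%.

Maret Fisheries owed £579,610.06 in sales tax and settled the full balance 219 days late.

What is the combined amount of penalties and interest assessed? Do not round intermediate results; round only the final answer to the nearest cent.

Penalty periods: ⌈219/30⌉ = 8; penalty = 8 × 2% × £579,610.06 = £92,737.61…
Interest: £579,610.06 × ((1 + 0.0005)^219 − 1) = £579,610.06 × 0.11568954… = £67,054.8205…
Penalties + interest = £92,737.6096 + £67,054.8205… = £159,792.43

£159,792.43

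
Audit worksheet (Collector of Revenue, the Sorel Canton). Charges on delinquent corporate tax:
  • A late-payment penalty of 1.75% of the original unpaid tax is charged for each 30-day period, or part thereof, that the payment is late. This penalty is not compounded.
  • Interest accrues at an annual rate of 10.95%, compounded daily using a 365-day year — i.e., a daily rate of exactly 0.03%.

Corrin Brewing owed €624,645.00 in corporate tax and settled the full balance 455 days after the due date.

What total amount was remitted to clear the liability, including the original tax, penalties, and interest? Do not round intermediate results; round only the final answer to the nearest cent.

Penalty periods: ⌈455/30⌉ = 16; penalty = 16 × 1.75% × €624,645.00 = €174,900.60
Interest: €624,645.00 × ((1 + 0.0003)^455 − 1) = €624,645.00 × 0.14623141… = €91,342.7211…
Total = €624,645.00 + €174,900.6000 + €91,342.7211… = €890,888.32

€890,888.32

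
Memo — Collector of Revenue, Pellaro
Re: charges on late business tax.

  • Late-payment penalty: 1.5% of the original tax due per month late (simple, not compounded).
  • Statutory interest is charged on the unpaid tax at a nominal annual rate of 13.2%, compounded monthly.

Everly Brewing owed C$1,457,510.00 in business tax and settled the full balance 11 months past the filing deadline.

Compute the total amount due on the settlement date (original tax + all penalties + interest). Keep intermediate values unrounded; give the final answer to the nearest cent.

C$1,884,384.83

Late-payment penalty = 1.5% × C$1,457,510.00 × 11 mo = C$240,489.15
Interest (13.2%/yr ÷ 12 = 1.1%/month): C$1,457,510.00 × ((1 + 0.011)^11 − 1) = C$186,385.6818…
Total = C$1,457,510.00 + C$240,489.1500 + C$186,385.6818… = C$1,884,384.83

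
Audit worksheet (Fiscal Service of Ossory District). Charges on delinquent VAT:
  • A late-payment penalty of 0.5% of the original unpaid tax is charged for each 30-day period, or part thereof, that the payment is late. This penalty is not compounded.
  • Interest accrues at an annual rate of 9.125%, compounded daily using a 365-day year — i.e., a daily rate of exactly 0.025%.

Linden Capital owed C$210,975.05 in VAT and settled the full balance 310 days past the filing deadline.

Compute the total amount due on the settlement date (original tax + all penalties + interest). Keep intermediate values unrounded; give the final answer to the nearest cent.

C$239,577.31

Penalty periods: ⌈310/30⌉ = 11; penalty = 11 × 0.5% × C$210,975.05 = C$11,603.63…
Interest: C$210,975.05 × ((1 + 0.00025)^310 − 1) = C$210,975.05 × 0.08057177… = C$16,998.6324…
Total = C$210,975.05 + C$11,603.6278… + C$16,998.6324… = C$239,577.31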